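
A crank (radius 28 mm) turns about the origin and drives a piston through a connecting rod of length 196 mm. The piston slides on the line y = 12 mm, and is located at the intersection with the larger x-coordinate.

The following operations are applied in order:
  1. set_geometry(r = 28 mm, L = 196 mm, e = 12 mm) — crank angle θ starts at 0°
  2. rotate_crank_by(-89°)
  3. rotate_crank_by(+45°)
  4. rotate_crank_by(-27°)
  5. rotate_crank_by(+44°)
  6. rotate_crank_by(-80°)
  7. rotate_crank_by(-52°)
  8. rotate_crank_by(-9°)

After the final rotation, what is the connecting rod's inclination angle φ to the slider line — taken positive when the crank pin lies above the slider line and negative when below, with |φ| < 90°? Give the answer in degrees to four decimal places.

-5.2169

set_geometry: r = 28 mm, L = 196 mm, e = 12 mm; θ ← 0°
rotate_crank_by(-89°): θ ← 0° -89° = -89°
rotate_crank_by(+45°): θ ← -89° +45° = -44°
rotate_crank_by(-27°): θ ← -44° -27° = -71°
rotate_crank_by(+44°): θ ← -71° +44° = -27°
rotate_crank_by(-80°): θ ← -27° -80° = -107°
rotate_crank_by(-52°): θ ← -107° -52° = -159°
rotate_crank_by(-9°): θ ← -159° -9° = -168°
crank pin P = (r cos θ, r sin θ) = (-27.388133, -5.821527)
h = r sin θ − e = -5.821527 − 12 = -17.821527
sin φ = h / L = -17.821527 / 196 = -0.09092616
φ = arcsin(-0.09092616) = -5.216891°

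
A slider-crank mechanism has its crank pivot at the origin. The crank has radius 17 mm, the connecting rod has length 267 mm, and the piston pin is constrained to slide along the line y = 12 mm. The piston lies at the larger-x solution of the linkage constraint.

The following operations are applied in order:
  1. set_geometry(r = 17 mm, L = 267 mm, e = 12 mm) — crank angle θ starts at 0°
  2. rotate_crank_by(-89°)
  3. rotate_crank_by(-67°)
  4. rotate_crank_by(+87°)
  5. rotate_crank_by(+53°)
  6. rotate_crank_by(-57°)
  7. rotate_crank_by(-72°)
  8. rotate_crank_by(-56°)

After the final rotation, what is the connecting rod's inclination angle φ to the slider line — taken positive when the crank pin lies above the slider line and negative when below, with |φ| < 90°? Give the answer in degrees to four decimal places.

-1.2679

set_geometry: r = 17 mm, L = 267 mm, e = 12 mm; θ ← 0°
rotate_crank_by(-89°): θ ← 0° -89° = -89°
rotate_crank_by(-67°): θ ← -89° -67° = -156°
rotate_crank_by(+87°): θ ← -156° +87° = -69°
rotate_crank_by(+53°): θ ← -69° +53° = -16°
rotate_crank_by(-57°): θ ← -16° -57° = -73°
rotate_crank_by(-72°): θ ← -73° -72° = -145°
rotate_crank_by(-56°): θ ← -145° -56° = -201°
crank pin P = (r cos θ, r sin θ) = (-15.870867, 6.092255)
h = r sin θ − e = 6.092255 − 12 = -5.907745
sin φ = h / L = -5.907745 / 267 = -0.02212639
φ = arcsin(-0.02212639) = -1.267852°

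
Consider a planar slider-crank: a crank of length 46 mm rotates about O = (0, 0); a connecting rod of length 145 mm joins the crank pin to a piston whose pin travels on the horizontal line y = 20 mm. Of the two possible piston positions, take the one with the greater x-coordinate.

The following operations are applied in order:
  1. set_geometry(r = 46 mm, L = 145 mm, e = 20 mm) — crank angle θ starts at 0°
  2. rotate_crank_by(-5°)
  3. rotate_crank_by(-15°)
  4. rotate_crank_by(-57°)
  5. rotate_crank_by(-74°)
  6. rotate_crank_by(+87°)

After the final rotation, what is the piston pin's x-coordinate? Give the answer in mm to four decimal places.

151.5494

set_geometry: r = 46 mm, L = 145 mm, e = 20 mm; θ ← 0°
rotate_crank_by(-5°): θ ← 0° -5° = -5°
rotate_crank_by(-15°): θ ← -5° -15° = -20°
rotate_crank_by(-57°): θ ← -20° -57° = -77°
rotate_crank_by(-74°): θ ← -77° -74° = -151°
rotate_crank_by(+87°): θ ← -151° +87° = -64°
crank pin P = (r cos θ, r sin θ) = (20.165073, -41.344526)
h = r sin θ − e = -41.344526 − 20 = -61.344526
x = r cos θ + √(L² − h²) = 20.165073 + √(21025.0 − 3763.1509) = 20.165073 + 131.384356 = 151.549429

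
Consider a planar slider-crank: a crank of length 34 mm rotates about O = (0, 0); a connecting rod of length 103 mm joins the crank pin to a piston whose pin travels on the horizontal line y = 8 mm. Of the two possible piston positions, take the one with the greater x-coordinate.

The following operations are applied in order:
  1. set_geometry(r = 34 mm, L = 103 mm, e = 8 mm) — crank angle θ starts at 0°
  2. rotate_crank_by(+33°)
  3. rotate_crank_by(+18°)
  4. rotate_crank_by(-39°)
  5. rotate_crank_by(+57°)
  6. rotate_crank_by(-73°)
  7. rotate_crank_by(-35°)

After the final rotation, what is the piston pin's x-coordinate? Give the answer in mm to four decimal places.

125.1388

set_geometry: r = 34 mm, L = 103 mm, e = 8 mm; θ ← 0°
rotate_crank_by(+33°): θ ← 0° +33° = 33°
rotate_crank_by(+18°): θ ← 33° +18° = 51°
rotate_crank_by(-39°): θ ← 51° -39° = 12°
rotate_crank_by(+57°): θ ← 12° +57° = 69°
rotate_crank_by(-73°): θ ← 69° -73° = -4°
rotate_crank_by(-35°): θ ← -4° -35° = -39°
crank pin P = (r cos θ, r sin θ) = (26.422963, -21.396893)
h = r sin θ − e = -21.396893 − 8 = -29.396893
x = r cos θ + √(L² − h²) = 26.422963 + √(10609.0 − 864.1773) = 26.422963 + 98.715868 = 125.138831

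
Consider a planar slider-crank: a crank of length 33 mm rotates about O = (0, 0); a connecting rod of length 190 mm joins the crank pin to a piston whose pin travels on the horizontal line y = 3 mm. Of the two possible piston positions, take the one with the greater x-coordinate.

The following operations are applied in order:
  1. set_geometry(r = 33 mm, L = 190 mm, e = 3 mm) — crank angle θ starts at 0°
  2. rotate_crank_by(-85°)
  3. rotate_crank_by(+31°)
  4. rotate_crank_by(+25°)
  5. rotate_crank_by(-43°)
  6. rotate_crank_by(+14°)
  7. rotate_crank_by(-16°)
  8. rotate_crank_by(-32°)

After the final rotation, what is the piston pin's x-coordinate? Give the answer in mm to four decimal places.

set_geometry: r = 33 mm, L = 190 mm, e = 3 mm; θ ← 0°
rotate_crank_by(-85°): θ ← 0° -85° = -85°
rotate_crank_by(+31°): θ ← -85° +31° = -54°
rotate_crank_by(+25°): θ ← -54° +25° = -29°
rotate_crank_by(-43°): θ ← -29° -43° = -72°
rotate_crank_by(+14°): θ ← -72° +14° = -58°
rotate_crank_by(-16°): θ ← -58° -16° = -74°
rotate_crank_by(-32°): θ ← -74° -32° = -106°
crank pin P = (r cos θ, r sin θ) = (-9.096033, -31.721636)
h = r sin θ − e = -31.721636 − 3 = -34.721636
x = r cos θ + √(L² − h²) = -9.096033 + √(36100.0 − 1205.5920) = -9.096033 + 186.800450 = 177.704417

177.7044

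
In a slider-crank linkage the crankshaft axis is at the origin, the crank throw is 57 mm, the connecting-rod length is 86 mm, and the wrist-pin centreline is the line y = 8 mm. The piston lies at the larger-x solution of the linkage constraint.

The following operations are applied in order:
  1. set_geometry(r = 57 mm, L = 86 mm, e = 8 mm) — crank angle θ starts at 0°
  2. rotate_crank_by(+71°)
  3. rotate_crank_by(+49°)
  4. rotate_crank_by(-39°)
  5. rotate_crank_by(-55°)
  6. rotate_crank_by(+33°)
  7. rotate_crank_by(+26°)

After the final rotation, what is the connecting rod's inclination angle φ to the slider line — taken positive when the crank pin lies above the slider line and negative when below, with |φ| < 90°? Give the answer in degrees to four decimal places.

34.5584

set_geometry: r = 57 mm, L = 86 mm, e = 8 mm; θ ← 0°
rotate_crank_by(+71°): θ ← 0° +71° = 71°
rotate_crank_by(+49°): θ ← 71° +49° = 120°
rotate_crank_by(-39°): θ ← 120° -39° = 81°
rotate_crank_by(-55°): θ ← 81° -55° = 26°
rotate_crank_by(+33°): θ ← 26° +33° = 59°
rotate_crank_by(+26°): θ ← 59° +26° = 85°
crank pin P = (r cos θ, r sin θ) = (4.967877, 56.783098)
h = r sin θ − e = 56.783098 − 8 = 48.783098
sin φ = h / L = 48.783098 / 86 = 0.56724532
φ = arcsin(0.56724532) = 34.558356°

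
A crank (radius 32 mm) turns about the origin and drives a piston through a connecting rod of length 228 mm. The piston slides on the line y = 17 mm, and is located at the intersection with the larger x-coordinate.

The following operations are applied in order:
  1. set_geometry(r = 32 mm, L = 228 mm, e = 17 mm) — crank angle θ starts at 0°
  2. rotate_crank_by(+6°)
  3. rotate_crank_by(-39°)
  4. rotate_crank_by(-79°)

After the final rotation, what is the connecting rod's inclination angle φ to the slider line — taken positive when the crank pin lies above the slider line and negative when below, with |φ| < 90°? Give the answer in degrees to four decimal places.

-11.8115

set_geometry: r = 32 mm, L = 228 mm, e = 17 mm; θ ← 0°
rotate_crank_by(+6°): θ ← 0° +6° = 6°
rotate_crank_by(-39°): θ ← 6° -39° = -33°
rotate_crank_by(-79°): θ ← -33° -79° = -112°
crank pin P = (r cos θ, r sin θ) = (-11.987411, -29.669883)
h = r sin θ − e = -29.669883 − 17 = -46.669883
sin φ = h / L = -46.669883 / 228 = -0.20469247
φ = arcsin(-0.20469247) = -11.811497°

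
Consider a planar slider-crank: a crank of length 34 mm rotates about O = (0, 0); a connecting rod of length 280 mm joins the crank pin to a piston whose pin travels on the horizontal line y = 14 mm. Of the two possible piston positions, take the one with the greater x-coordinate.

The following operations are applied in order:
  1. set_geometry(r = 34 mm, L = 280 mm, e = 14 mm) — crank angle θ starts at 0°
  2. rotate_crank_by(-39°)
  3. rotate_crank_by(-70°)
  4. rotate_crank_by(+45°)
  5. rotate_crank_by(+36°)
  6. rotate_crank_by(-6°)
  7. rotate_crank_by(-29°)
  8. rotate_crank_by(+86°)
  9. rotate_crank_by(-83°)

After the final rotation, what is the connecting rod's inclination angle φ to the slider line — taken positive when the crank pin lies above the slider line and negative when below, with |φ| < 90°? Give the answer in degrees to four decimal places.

-8.9261

set_geometry: r = 34 mm, L = 280 mm, e = 14 mm; θ ← 0°
rotate_crank_by(-39°): θ ← 0° -39° = -39°
rotate_crank_by(-70°): θ ← -39° -70° = -109°
rotate_crank_by(+45°): θ ← -109° +45° = -64°
rotate_crank_by(+36°): θ ← -64° +36° = -28°
rotate_crank_by(-6°): θ ← -28° -6° = -34°
rotate_crank_by(-29°): θ ← -34° -29° = -63°
rotate_crank_by(+86°): θ ← -63° +86° = 23°
rotate_crank_by(-83°): θ ← 23° -83° = -60°
crank pin P = (r cos θ, r sin θ) = (17.000000, -29.444864)
h = r sin θ − e = -29.444864 − 14 = -43.444864
sin φ = h / L = -43.444864 / 280 = -0.15516023
φ = arcsin(-0.15516023) = -8.926089°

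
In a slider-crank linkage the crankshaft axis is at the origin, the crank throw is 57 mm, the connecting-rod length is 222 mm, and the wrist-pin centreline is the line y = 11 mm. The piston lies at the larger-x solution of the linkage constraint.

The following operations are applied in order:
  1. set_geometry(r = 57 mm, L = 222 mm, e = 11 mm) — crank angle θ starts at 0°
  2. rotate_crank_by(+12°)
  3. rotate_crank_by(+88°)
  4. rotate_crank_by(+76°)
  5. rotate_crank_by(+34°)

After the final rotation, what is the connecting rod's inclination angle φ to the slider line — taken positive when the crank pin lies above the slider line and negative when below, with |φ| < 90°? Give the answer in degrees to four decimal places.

set_geometry: r = 57 mm, L = 222 mm, e = 11 mm; θ ← 0°
rotate_crank_by(+12°): θ ← 0° +12° = 12°
rotate_crank_by(+88°): θ ← 12° +88° = 100°
rotate_crank_by(+76°): θ ← 100° +76° = 176°
rotate_crank_by(+34°): θ ← 176° +34° = 210°
crank pin P = (r cos θ, r sin θ) = (-49.363448, -28.500000)
h = r sin θ − e = -28.500000 − 11 = -39.500000
sin φ = h / L = -39.500000 / 222 = -0.17792793
φ = arcsin(-0.17792793) = -10.249091°

-10.2491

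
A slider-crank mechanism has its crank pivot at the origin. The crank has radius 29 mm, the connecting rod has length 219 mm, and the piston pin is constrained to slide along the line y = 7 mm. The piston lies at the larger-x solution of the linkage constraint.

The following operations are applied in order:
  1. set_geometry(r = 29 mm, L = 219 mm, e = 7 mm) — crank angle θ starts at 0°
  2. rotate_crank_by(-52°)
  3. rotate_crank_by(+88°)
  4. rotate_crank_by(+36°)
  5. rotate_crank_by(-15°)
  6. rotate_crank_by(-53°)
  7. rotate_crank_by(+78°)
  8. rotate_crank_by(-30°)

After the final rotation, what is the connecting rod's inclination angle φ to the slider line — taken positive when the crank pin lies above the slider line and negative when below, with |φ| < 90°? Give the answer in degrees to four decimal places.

set_geometry: r = 29 mm, L = 219 mm, e = 7 mm; θ ← 0°
rotate_crank_by(-52°): θ ← 0° -52° = -52°
rotate_crank_by(+88°): θ ← -52° +88° = 36°
rotate_crank_by(+36°): θ ← 36° +36° = 72°
rotate_crank_by(-15°): θ ← 72° -15° = 57°
rotate_crank_by(-53°): θ ← 57° -53° = 4°
rotate_crank_by(+78°): θ ← 4° +78° = 82°
rotate_crank_by(-30°): θ ← 82° -30° = 52°
crank pin P = (r cos θ, r sin θ) = (17.854183, 22.852312)
h = r sin θ − e = 22.852312 − 7 = 15.852312
sin φ = h / L = 15.852312 / 219 = 0.07238499
φ = arcsin(0.07238499) = 4.150984°

4.1510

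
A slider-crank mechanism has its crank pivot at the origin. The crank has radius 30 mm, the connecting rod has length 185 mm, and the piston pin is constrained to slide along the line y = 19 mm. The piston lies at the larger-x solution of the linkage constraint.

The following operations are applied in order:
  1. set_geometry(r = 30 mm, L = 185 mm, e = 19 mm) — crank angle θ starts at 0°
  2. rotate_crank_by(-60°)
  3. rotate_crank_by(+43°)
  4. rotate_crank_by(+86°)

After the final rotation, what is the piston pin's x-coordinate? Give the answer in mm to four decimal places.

set_geometry: r = 30 mm, L = 185 mm, e = 19 mm; θ ← 0°
rotate_crank_by(-60°): θ ← 0° -60° = -60°
rotate_crank_by(+43°): θ ← -60° +43° = -17°
rotate_crank_by(+86°): θ ← -17° +86° = 69°
crank pin P = (r cos θ, r sin θ) = (10.751038, 28.007413)
h = r sin θ − e = 28.007413 − 19 = 9.007413
x = r cos θ + √(L² − h²) = 10.751038 + √(34225.0 − 81.1335) = 10.751038 + 184.780590 = 195.531629

195.5316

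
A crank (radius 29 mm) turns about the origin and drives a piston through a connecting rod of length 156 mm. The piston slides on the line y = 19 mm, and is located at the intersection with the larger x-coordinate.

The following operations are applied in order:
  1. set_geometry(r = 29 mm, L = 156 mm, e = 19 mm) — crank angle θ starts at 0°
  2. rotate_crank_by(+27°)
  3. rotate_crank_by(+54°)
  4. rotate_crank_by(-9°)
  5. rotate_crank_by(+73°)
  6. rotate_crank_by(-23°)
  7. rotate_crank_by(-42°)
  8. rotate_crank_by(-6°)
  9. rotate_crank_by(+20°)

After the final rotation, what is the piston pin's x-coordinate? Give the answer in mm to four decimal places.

set_geometry: r = 29 mm, L = 156 mm, e = 19 mm; θ ← 0°
rotate_crank_by(+27°): θ ← 0° +27° = 27°
rotate_crank_by(+54°): θ ← 27° +54° = 81°
rotate_crank_by(-9°): θ ← 81° -9° = 72°
rotate_crank_by(+73°): θ ← 72° +73° = 145°
rotate_crank_by(-23°): θ ← 145° -23° = 122°
rotate_crank_by(-42°): θ ← 122° -42° = 80°
rotate_crank_by(-6°): θ ← 80° -6° = 74°
rotate_crank_by(+20°): θ ← 74° +20° = 94°
crank pin P = (r cos θ, r sin θ) = (-2.022938, 28.929357)
h = r sin θ − e = 28.929357 − 19 = 9.929357
x = r cos θ + √(L² − h²) = -2.022938 + √(24336.0 − 98.5921) = -2.022938 + 155.683679 = 153.660741

153.6607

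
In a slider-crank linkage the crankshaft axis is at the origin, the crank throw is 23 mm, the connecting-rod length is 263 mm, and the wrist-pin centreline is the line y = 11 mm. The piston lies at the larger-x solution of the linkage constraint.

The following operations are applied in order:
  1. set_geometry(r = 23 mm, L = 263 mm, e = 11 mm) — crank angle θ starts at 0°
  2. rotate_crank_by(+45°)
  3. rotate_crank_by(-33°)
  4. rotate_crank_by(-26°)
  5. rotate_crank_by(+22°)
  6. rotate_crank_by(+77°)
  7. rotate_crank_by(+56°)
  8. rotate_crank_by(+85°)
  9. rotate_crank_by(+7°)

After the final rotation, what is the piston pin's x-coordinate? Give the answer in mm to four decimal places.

set_geometry: r = 23 mm, L = 263 mm, e = 11 mm; θ ← 0°
rotate_crank_by(+45°): θ ← 0° +45° = 45°
rotate_crank_by(-33°): θ ← 45° -33° = 12°
rotate_crank_by(-26°): θ ← 12° -26° = -14°
rotate_crank_by(+22°): θ ← -14° +22° = 8°
rotate_crank_by(+77°): θ ← 8° +77° = 85°
rotate_crank_by(+56°): θ ← 85° +56° = 141°
rotate_crank_by(+85°): θ ← 141° +85° = 226°
rotate_crank_by(+7°): θ ← 226° +7° = 233°
crank pin P = (r cos θ, r sin θ) = (-13.841746, -18.368617)
h = r sin θ − e = -18.368617 − 11 = -29.368617
x = r cos θ + √(L² − h²) = -13.841746 + √(69169.0 − 862.5156) = -13.841746 + 261.355092 = 247.513347

247.5133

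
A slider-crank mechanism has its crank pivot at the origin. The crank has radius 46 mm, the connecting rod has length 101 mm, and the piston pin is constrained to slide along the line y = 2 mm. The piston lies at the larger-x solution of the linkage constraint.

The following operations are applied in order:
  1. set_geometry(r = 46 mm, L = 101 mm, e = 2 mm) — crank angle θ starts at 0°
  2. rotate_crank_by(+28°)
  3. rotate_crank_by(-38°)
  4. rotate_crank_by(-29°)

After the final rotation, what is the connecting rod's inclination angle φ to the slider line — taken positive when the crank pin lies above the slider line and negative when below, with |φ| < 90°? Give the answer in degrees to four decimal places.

set_geometry: r = 46 mm, L = 101 mm, e = 2 mm; θ ← 0°
rotate_crank_by(+28°): θ ← 0° +28° = 28°
rotate_crank_by(-38°): θ ← 28° -38° = -10°
rotate_crank_by(-29°): θ ← -10° -29° = -39°
crank pin P = (r cos θ, r sin θ) = (35.748714, -28.948738)
h = r sin θ − e = -28.948738 − 2 = -30.948738
sin φ = h / L = -30.948738 / 101 = -0.30642315
φ = arcsin(-0.30642315) = -17.843804°

-17.8438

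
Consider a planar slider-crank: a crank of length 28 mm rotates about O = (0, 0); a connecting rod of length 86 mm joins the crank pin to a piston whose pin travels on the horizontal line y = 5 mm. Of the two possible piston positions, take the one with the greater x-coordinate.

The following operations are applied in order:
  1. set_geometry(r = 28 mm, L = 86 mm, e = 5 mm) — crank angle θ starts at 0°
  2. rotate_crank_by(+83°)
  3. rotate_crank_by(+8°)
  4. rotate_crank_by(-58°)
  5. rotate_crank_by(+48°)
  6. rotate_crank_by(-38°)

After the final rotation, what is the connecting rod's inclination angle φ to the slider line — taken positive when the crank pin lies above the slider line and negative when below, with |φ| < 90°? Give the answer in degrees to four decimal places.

9.4337

set_geometry: r = 28 mm, L = 86 mm, e = 5 mm; θ ← 0°
rotate_crank_by(+83°): θ ← 0° +83° = 83°
rotate_crank_by(+8°): θ ← 83° +8° = 91°
rotate_crank_by(-58°): θ ← 91° -58° = 33°
rotate_crank_by(+48°): θ ← 33° +48° = 81°
rotate_crank_by(-38°): θ ← 81° -38° = 43°
crank pin P = (r cos θ, r sin θ) = (20.477904, 19.095954)
h = r sin θ − e = 19.095954 − 5 = 14.095954
sin φ = h / L = 14.095954 / 86 = 0.16390644
φ = arcsin(0.16390644) = 9.433713°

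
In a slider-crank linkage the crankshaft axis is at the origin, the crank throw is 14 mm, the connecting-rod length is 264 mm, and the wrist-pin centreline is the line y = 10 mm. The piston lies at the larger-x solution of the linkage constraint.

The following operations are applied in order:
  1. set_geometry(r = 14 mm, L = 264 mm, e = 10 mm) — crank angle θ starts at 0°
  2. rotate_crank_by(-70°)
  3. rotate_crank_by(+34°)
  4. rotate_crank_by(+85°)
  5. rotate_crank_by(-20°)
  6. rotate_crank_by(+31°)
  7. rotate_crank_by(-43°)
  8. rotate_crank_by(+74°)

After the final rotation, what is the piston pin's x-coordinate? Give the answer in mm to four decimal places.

set_geometry: r = 14 mm, L = 264 mm, e = 10 mm; θ ← 0°
rotate_crank_by(-70°): θ ← 0° -70° = -70°
rotate_crank_by(+34°): θ ← -70° +34° = -36°
rotate_crank_by(+85°): θ ← -36° +85° = 49°
rotate_crank_by(-20°): θ ← 49° -20° = 29°
rotate_crank_by(+31°): θ ← 29° +31° = 60°
rotate_crank_by(-43°): θ ← 60° -43° = 17°
rotate_crank_by(+74°): θ ← 17° +74° = 91°
crank pin P = (r cos θ, r sin θ) = (-0.244334, 13.997868)
h = r sin θ − e = 13.997868 − 10 = 3.997868
x = r cos θ + √(L² − h²) = -0.244334 + √(69696.0 − 15.9829) = -0.244334 + 263.969728 = 263.725394

263.7254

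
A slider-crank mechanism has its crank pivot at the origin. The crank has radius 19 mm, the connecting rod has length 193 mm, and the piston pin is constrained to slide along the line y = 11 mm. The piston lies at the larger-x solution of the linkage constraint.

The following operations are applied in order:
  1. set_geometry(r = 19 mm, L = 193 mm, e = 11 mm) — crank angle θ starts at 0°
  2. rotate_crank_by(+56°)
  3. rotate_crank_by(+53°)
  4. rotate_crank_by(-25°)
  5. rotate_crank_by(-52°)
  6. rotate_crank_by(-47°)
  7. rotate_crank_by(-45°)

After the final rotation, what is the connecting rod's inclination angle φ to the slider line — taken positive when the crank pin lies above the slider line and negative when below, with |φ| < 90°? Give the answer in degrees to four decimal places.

-8.1781

set_geometry: r = 19 mm, L = 193 mm, e = 11 mm; θ ← 0°
rotate_crank_by(+56°): θ ← 0° +56° = 56°
rotate_crank_by(+53°): θ ← 56° +53° = 109°
rotate_crank_by(-25°): θ ← 109° -25° = 84°
rotate_crank_by(-52°): θ ← 84° -52° = 32°
rotate_crank_by(-47°): θ ← 32° -47° = -15°
rotate_crank_by(-45°): θ ← -15° -45° = -60°
crank pin P = (r cos θ, r sin θ) = (9.500000, -16.454483)
h = r sin θ − e = -16.454483 − 11 = -27.454483
sin φ = h / L = -27.454483 / 193 = -0.14225121
φ = arcsin(-0.14225121) = -8.178135°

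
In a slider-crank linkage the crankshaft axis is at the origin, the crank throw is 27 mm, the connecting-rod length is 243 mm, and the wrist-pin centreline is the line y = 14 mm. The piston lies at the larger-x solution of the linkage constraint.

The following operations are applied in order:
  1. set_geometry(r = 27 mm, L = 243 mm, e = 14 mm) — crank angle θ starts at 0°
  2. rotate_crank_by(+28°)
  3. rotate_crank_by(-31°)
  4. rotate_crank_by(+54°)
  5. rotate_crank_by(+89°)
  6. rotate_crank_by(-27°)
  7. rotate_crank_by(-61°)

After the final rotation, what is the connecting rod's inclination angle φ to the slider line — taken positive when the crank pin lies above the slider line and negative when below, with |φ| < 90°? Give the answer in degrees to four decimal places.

set_geometry: r = 27 mm, L = 243 mm, e = 14 mm; θ ← 0°
rotate_crank_by(+28°): θ ← 0° +28° = 28°
rotate_crank_by(-31°): θ ← 28° -31° = -3°
rotate_crank_by(+54°): θ ← -3° +54° = 51°
rotate_crank_by(+89°): θ ← 51° +89° = 140°
rotate_crank_by(-27°): θ ← 140° -27° = 113°
rotate_crank_by(-61°): θ ← 113° -61° = 52°
crank pin P = (r cos θ, r sin θ) = (16.622860, 21.276290)
h = r sin θ − e = 21.276290 − 14 = 7.276290
sin φ = h / L = 7.276290 / 243 = 0.02994358
φ = arcsin(0.02994358) = 1.715897°

1.7159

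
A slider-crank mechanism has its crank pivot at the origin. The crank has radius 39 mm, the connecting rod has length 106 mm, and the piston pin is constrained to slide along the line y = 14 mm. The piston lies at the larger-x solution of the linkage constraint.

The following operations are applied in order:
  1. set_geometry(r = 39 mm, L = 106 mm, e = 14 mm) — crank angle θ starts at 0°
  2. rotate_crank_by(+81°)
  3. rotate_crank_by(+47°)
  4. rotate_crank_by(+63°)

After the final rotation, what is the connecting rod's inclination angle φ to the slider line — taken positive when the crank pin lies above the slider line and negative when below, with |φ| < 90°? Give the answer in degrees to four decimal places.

set_geometry: r = 39 mm, L = 106 mm, e = 14 mm; θ ← 0°
rotate_crank_by(+81°): θ ← 0° +81° = 81°
rotate_crank_by(+47°): θ ← 81° +47° = 128°
rotate_crank_by(+63°): θ ← 128° +63° = 191°
crank pin P = (r cos θ, r sin θ) = (-38.283460, -7.441551)
h = r sin θ − e = -7.441551 − 14 = -21.441551
sin φ = h / L = -21.441551 / 106 = -0.20227878
φ = arcsin(-0.20227878) = -11.670248°

-11.6702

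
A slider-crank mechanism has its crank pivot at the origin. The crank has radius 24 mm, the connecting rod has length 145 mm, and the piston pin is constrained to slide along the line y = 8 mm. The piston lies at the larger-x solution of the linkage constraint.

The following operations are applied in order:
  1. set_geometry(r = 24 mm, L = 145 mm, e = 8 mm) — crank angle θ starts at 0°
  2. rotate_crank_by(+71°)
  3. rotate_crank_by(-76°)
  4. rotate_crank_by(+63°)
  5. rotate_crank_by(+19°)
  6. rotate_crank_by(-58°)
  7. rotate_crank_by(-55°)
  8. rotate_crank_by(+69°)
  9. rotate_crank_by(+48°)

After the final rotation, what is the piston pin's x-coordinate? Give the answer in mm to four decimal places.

147.9015

set_geometry: r = 24 mm, L = 145 mm, e = 8 mm; θ ← 0°
rotate_crank_by(+71°): θ ← 0° +71° = 71°
rotate_crank_by(-76°): θ ← 71° -76° = -5°
rotate_crank_by(+63°): θ ← -5° +63° = 58°
rotate_crank_by(+19°): θ ← 58° +19° = 77°
rotate_crank_by(-58°): θ ← 77° -58° = 19°
rotate_crank_by(-55°): θ ← 19° -55° = -36°
rotate_crank_by(+69°): θ ← -36° +69° = 33°
rotate_crank_by(+48°): θ ← 33° +48° = 81°
crank pin P = (r cos θ, r sin θ) = (3.754427, 23.704520)
h = r sin θ − e = 23.704520 − 8 = 15.704520
x = r cos θ + √(L² − h²) = 3.754427 + √(21025.0 − 246.6320) = 3.754427 + 144.147036 = 147.901463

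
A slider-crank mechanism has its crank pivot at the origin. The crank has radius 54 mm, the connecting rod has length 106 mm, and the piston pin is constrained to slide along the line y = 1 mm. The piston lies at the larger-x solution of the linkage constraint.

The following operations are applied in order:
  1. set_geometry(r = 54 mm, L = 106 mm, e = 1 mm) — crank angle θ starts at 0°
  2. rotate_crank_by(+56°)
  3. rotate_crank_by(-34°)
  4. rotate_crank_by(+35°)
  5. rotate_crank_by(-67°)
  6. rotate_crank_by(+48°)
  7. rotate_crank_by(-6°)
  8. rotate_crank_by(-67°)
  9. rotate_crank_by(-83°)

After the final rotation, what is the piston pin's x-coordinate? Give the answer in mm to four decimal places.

set_geometry: r = 54 mm, L = 106 mm, e = 1 mm; θ ← 0°
rotate_crank_by(+56°): θ ← 0° +56° = 56°
rotate_crank_by(-34°): θ ← 56° -34° = 22°
rotate_crank_by(+35°): θ ← 22° +35° = 57°
rotate_crank_by(-67°): θ ← 57° -67° = -10°
rotate_crank_by(+48°): θ ← -10° +48° = 38°
rotate_crank_by(-6°): θ ← 38° -6° = 32°
rotate_crank_by(-67°): θ ← 32° -67° = -35°
rotate_crank_by(-83°): θ ← -35° -83° = -118°
crank pin P = (r cos θ, r sin θ) = (-25.351464, -47.679170)
h = r sin θ − e = -47.679170 − 1 = -48.679170
x = r cos θ + √(L² − h²) = -25.351464 + √(11236.0 − 2369.6616) = -25.351464 + 94.161236 = 68.809772

68.8098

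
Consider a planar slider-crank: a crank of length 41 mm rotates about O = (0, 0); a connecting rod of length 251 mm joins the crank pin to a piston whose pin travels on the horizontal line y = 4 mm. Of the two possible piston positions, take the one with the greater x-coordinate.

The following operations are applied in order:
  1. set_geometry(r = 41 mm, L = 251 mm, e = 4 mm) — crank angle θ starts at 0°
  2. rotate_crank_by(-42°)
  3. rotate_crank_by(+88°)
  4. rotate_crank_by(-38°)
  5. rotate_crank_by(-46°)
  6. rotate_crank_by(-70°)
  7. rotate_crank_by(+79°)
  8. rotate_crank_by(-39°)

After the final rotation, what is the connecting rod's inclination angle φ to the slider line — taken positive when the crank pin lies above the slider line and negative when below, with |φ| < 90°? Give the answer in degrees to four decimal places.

-9.6360

set_geometry: r = 41 mm, L = 251 mm, e = 4 mm; θ ← 0°
rotate_crank_by(-42°): θ ← 0° -42° = -42°
rotate_crank_by(+88°): θ ← -42° +88° = 46°
rotate_crank_by(-38°): θ ← 46° -38° = 8°
rotate_crank_by(-46°): θ ← 8° -46° = -38°
rotate_crank_by(-70°): θ ← -38° -70° = -108°
rotate_crank_by(+79°): θ ← -108° +79° = -29°
rotate_crank_by(-39°): θ ← -29° -39° = -68°
crank pin P = (r cos θ, r sin θ) = (15.358870, -38.014538)
h = r sin θ − e = -38.014538 − 4 = -42.014538
sin φ = h / L = -42.014538 / 251 = -0.16738860
φ = arcsin(-0.16738860) = -9.636021°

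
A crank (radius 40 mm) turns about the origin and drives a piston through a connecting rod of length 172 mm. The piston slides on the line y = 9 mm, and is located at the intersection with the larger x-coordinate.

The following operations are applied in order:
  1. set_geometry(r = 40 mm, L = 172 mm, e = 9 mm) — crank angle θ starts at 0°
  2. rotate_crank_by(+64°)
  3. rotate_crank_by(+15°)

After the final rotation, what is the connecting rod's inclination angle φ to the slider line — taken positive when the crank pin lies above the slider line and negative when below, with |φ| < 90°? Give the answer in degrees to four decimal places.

10.1345

set_geometry: r = 40 mm, L = 172 mm, e = 9 mm; θ ← 0°
rotate_crank_by(+64°): θ ← 0° +64° = 64°
rotate_crank_by(+15°): θ ← 64° +15° = 79°
crank pin P = (r cos θ, r sin θ) = (7.632360, 39.265087)
h = r sin θ − e = 39.265087 − 9 = 30.265087
sin φ = h / L = 30.265087 / 172 = 0.17595981
φ = arcsin(0.17595981) = 10.134518°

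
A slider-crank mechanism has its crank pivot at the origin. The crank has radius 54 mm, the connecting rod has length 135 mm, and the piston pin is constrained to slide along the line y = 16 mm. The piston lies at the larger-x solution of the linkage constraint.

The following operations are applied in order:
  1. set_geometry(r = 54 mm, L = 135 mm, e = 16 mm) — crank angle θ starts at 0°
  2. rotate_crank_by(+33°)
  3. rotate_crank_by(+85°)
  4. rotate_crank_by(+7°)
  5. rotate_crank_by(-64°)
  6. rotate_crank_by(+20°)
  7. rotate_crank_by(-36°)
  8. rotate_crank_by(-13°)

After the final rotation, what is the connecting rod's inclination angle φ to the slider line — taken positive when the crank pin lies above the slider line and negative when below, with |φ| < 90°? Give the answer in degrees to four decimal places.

5.3621

set_geometry: r = 54 mm, L = 135 mm, e = 16 mm; θ ← 0°
rotate_crank_by(+33°): θ ← 0° +33° = 33°
rotate_crank_by(+85°): θ ← 33° +85° = 118°
rotate_crank_by(+7°): θ ← 118° +7° = 125°
rotate_crank_by(-64°): θ ← 125° -64° = 61°
rotate_crank_by(+20°): θ ← 61° +20° = 81°
rotate_crank_by(-36°): θ ← 81° -36° = 45°
rotate_crank_by(-13°): θ ← 45° -13° = 32°
crank pin P = (r cos θ, r sin θ) = (45.794597, 28.615640)
h = r sin θ − e = 28.615640 − 16 = 12.615640
sin φ = h / L = 12.615640 / 135 = 0.09344919
φ = arcsin(0.09344919) = 5.362068°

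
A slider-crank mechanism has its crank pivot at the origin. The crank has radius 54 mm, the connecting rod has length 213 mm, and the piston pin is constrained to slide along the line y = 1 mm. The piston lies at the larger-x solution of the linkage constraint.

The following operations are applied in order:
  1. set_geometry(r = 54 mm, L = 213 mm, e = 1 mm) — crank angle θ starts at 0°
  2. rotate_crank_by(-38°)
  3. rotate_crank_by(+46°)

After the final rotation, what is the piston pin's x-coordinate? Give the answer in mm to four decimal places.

266.3748

set_geometry: r = 54 mm, L = 213 mm, e = 1 mm; θ ← 0°
rotate_crank_by(-38°): θ ← 0° -38° = -38°
rotate_crank_by(+46°): θ ← -38° +46° = 8°
crank pin P = (r cos θ, r sin θ) = (53.474476, 7.515347)
h = r sin θ − e = 7.515347 − 1 = 6.515347
x = r cos θ + √(L² − h²) = 53.474476 + √(45369.0 − 42.4498) = 53.474476 + 212.900329 = 266.374805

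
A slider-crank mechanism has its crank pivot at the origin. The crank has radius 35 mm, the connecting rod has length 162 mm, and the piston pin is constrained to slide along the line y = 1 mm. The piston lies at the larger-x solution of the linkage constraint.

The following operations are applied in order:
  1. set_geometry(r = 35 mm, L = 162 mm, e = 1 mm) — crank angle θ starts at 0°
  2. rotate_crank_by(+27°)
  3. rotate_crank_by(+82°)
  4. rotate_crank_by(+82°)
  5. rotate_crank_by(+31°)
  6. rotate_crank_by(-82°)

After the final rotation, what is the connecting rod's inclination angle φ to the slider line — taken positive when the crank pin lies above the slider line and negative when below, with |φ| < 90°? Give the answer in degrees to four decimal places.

set_geometry: r = 35 mm, L = 162 mm, e = 1 mm; θ ← 0°
rotate_crank_by(+27°): θ ← 0° +27° = 27°
rotate_crank_by(+82°): θ ← 27° +82° = 109°
rotate_crank_by(+82°): θ ← 109° +82° = 191°
rotate_crank_by(+31°): θ ← 191° +31° = 222°
rotate_crank_by(-82°): θ ← 222° -82° = 140°
crank pin P = (r cos θ, r sin θ) = (-26.811556, 22.497566)
h = r sin θ − e = 22.497566 − 1 = 21.497566
sin φ = h / L = 21.497566 / 162 = 0.13270103
φ = arcsin(0.13270103) = 7.625702°

7.6257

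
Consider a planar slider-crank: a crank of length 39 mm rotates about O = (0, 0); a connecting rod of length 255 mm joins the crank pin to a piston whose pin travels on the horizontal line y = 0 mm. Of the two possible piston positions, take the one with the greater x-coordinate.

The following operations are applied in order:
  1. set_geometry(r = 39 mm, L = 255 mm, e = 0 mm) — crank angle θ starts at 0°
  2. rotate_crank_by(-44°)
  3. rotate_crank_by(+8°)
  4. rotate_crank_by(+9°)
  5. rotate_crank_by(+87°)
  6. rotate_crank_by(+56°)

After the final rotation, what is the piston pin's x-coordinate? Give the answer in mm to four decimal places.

set_geometry: r = 39 mm, L = 255 mm, e = 0 mm; θ ← 0°
rotate_crank_by(-44°): θ ← 0° -44° = -44°
rotate_crank_by(+8°): θ ← -44° +8° = -36°
rotate_crank_by(+9°): θ ← -36° +9° = -27°
rotate_crank_by(+87°): θ ← -27° +87° = 60°
rotate_crank_by(+56°): θ ← 60° +56° = 116°
crank pin P = (r cos θ, r sin θ) = (-17.096475, 35.052968)
h = r sin θ − e = 35.052968 − 0 = 35.052968
x = r cos θ + √(L² − h²) = -17.096475 + √(65025.0 − 1228.7106) = -17.096475 + 252.579274 = 235.482799

235.4828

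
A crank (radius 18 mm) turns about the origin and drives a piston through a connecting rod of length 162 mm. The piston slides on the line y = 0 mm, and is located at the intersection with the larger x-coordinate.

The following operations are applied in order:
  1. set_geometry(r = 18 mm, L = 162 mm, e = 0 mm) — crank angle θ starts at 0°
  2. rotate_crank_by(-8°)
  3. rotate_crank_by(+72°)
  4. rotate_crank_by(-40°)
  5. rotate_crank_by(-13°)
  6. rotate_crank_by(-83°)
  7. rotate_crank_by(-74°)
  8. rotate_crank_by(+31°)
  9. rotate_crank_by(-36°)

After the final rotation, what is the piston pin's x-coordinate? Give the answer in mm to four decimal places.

set_geometry: r = 18 mm, L = 162 mm, e = 0 mm; θ ← 0°
rotate_crank_by(-8°): θ ← 0° -8° = -8°
rotate_crank_by(+72°): θ ← -8° +72° = 64°
rotate_crank_by(-40°): θ ← 64° -40° = 24°
rotate_crank_by(-13°): θ ← 24° -13° = 11°
rotate_crank_by(-83°): θ ← 11° -83° = -72°
rotate_crank_by(-74°): θ ← -72° -74° = -146°
rotate_crank_by(+31°): θ ← -146° +31° = -115°
rotate_crank_by(-36°): θ ← -115° -36° = -151°
crank pin P = (r cos θ, r sin θ) = (-15.743155, -8.726573)
h = r sin θ − e = -8.726573 − 0 = -8.726573
x = r cos θ + √(L² − h²) = -15.743155 + √(26244.0 − 76.1531) = -15.743155 + 161.764789 = 146.021634

146.0216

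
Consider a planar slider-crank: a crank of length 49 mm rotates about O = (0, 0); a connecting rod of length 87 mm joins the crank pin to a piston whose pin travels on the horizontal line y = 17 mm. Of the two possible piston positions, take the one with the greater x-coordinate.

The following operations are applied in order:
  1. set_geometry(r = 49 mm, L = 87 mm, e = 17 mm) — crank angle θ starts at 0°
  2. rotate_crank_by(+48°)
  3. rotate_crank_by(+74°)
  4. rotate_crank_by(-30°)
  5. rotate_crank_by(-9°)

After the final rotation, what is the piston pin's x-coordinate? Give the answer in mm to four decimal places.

set_geometry: r = 49 mm, L = 87 mm, e = 17 mm; θ ← 0°
rotate_crank_by(+48°): θ ← 0° +48° = 48°
rotate_crank_by(+74°): θ ← 48° +74° = 122°
rotate_crank_by(-30°): θ ← 122° -30° = 92°
rotate_crank_by(-9°): θ ← 92° -9° = 83°
crank pin P = (r cos θ, r sin θ) = (5.971598, 48.634761)
h = r sin θ − e = 48.634761 − 17 = 31.634761
x = r cos θ + √(L² − h²) = 5.971598 + √(7569.0 − 1000.7581) = 5.971598 + 81.044691 = 87.016288

87.0163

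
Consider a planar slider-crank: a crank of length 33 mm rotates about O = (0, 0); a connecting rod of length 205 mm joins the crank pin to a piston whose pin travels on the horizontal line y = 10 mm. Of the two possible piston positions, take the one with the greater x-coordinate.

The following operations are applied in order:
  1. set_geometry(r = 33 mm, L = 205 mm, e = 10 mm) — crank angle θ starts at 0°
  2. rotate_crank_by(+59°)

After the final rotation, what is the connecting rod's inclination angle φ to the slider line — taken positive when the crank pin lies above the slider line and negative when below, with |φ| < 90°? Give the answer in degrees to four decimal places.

set_geometry: r = 33 mm, L = 205 mm, e = 10 mm; θ ← 0°
rotate_crank_by(+59°): θ ← 0° +59° = 59°
crank pin P = (r cos θ, r sin θ) = (16.996256, 28.286521)
h = r sin θ − e = 28.286521 − 10 = 18.286521
sin φ = h / L = 18.286521 / 205 = 0.08920254
φ = arcsin(0.08920254) = 5.117732°

5.1177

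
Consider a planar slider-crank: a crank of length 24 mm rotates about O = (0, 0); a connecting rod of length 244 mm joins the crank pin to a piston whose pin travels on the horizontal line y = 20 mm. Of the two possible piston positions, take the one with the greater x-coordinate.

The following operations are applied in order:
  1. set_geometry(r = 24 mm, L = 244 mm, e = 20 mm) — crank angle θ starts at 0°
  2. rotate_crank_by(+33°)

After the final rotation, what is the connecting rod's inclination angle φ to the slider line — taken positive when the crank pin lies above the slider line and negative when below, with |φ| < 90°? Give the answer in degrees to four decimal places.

-1.6272

set_geometry: r = 24 mm, L = 244 mm, e = 20 mm; θ ← 0°
rotate_crank_by(+33°): θ ← 0° +33° = 33°
crank pin P = (r cos θ, r sin θ) = (20.128094, 13.071337)
h = r sin θ − e = 13.071337 − 20 = -6.928663
sin φ = h / L = -6.928663 / 244 = -0.02839616
φ = arcsin(-0.02839616) = -1.627199°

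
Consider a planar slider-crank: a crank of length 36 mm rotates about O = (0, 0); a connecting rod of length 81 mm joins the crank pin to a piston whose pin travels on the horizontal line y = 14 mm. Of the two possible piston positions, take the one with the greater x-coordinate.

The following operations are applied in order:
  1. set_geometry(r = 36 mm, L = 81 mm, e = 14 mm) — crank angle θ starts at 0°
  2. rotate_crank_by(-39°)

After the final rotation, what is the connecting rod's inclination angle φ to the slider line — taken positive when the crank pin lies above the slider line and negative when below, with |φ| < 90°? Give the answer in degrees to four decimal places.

-26.9066

set_geometry: r = 36 mm, L = 81 mm, e = 14 mm; θ ← 0°
rotate_crank_by(-39°): θ ← 0° -39° = -39°
crank pin P = (r cos θ, r sin θ) = (27.977255, -22.655534)
h = r sin θ − e = -22.655534 − 14 = -36.655534
sin φ = h / L = -36.655534 / 81 = -0.45253746
φ = arcsin(-0.45253746) = -26.906602°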